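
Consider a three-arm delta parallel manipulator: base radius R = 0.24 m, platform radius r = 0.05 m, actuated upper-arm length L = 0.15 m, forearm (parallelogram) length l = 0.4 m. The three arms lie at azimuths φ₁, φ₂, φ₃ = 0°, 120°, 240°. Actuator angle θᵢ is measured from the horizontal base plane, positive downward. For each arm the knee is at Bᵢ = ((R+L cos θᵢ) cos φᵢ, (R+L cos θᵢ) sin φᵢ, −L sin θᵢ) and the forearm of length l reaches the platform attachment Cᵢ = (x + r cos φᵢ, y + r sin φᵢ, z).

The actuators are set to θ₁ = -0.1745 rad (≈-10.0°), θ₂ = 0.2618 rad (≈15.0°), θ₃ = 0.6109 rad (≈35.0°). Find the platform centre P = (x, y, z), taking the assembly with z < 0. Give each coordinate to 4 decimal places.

(0.0502, 0.0295, -0.2504)

φ1=0.0°: virtual centre (0.3377, 0.0000, 0.0260), radius l
centre 2 = (0.3349·cos120.0°, 0.3349·sin120.0°, -0.0388) = (-0.1674, 0.2900, -0.0388)
arm 3 at φ=240.0°: e+L cos θ3 = 0.3129;  centre 3 = (-0.1564, -0.2710, -0.0860)
|centre ₂|²−|centre ₁|² = -0.0011;  |centre ₃|²−|centre ₁|² = -0.0094
plane₁₂: -1.0103x+0.5800y+-0.1297z = -0.0011
det = 1.1208;  x = 0.0054+-0.1787z,  y = 0.0076+-0.0877z
sphere 1 gives Az²+Bz+C=0 with A=1.0396, B=0.0654, C=-0.0488;  B²−4AC=0.2073;  roots -0.2504, 0.1875;  negative root z = -0.2504
x = 0.0502, y = 0.0295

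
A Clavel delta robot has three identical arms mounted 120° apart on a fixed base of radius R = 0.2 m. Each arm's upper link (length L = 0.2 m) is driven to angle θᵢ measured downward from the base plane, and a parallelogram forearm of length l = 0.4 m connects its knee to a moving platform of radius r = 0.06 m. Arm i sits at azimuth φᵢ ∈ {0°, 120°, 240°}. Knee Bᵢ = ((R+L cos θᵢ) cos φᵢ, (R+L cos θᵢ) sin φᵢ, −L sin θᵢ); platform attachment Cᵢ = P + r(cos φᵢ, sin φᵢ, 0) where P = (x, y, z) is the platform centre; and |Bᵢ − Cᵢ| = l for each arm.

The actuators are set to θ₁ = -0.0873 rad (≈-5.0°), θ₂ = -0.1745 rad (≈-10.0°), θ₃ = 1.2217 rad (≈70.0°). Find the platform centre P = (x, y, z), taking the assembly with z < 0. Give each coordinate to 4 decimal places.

(0.0876, 0.1658, -0.2456)

S1 = (0.3392·cos0.0°, 0.3392·sin0.0°, 0.0174) = (0.3392, 0.0000, 0.0174)
arm 2 at φ=120.0°: ρ2 = 0.3370;  S2 = (-0.1685, 0.2918, 0.0347)
arm 3 at φ=240.0°: ρ3 = 0.2084;  S3 = (-0.1042, -0.1805, -0.1879)
subtract pairs → two planes through P
[-1.0154 0.5836 0.0346]·P = -0.0006;  [-0.8869 -0.3610 -0.4107]·P = -0.0366
det = 0.8842;  x = 0.0244+-0.2570z,  y = 0.0414+-0.5064z
quadratic in z: (1.3225)z²+(0.0850)z+(-0.0589)=0, √Δ=0.5645 → z ∈ {-0.2456, 0.1813}; z = -0.2456 (taking z<0)
x = 0.0876, y = 0.1658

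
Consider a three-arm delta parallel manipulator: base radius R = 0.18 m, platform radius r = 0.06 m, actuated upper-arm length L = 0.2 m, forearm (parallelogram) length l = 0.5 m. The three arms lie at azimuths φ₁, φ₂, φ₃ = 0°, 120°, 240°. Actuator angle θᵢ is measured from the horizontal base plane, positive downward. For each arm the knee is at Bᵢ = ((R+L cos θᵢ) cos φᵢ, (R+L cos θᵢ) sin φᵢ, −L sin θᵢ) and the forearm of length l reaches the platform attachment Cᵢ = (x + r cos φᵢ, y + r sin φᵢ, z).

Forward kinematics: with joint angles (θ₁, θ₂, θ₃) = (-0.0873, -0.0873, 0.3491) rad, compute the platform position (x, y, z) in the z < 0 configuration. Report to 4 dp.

centre 1 = (0.3192·cos0.0°, 0.3192·sin0.0°, 0.0174) = (0.3192, 0.0000, 0.0174)
centre 2 = (0.3192·cos120.0°, 0.3192·sin120.0°, 0.0174) = (-0.1596, 0.2765, 0.0174)
centre 3 = (0.3079·cos240.0°, 0.3079·sin240.0°, -0.0684) = (-0.1540, -0.2667, -0.0684)
|centre ₂|²−|centre ₁|² = 0.0000;  |centre ₃|²−|centre ₁|² = -0.0027
[-0.9577 0.5529 0.0000]·P = 0.0000;  [-0.9464 -0.5334 -0.1717]·P = -0.0027
det = 1.0341;  x = 0.0015+-0.0918z,  y = 0.0025+-0.1590z
into |P−centre ₁|² = l²: 1.0337z² + 0.0227z + -0.1487 = 0;  Δ = 0.6154;  z = -0.3904 or 0.3685 → z<0 root = -0.3904
x = 0.0373, y = 0.0646

(0.0373, 0.0646, -0.3904)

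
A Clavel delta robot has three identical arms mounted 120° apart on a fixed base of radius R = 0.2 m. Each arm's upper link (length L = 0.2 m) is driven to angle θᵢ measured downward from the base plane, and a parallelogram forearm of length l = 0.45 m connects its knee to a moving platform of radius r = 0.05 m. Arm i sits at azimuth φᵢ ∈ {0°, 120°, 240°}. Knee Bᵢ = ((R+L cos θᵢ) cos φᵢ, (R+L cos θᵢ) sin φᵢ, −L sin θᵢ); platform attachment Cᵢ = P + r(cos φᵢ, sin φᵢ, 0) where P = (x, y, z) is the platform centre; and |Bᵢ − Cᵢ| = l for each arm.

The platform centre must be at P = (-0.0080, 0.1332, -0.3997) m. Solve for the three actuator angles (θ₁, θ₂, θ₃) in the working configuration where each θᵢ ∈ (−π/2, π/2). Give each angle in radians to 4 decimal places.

θ₁ = 0.6111, θ₂ = 0.0875, θ₃ = 0.9598

rotate P by −φ1: (-0.0080, 0.1332, -0.3997)
  A=0.1580, B=-0.3997, C=(l²−L²−A²−y'²−z²)/(2L)=-0.0999
  √(A²+B²)=0.4298;  θ1 = -1.1944+1.8054 ≈ 0.6111
arm 2 (φ=120.0°): x'=0.1194, y'=-0.0597
  A cos θ + B sin θ = C:  0.0306·cos θ + -0.3997·sin θ = -0.0044
  θ2 = atan2(B,A) + arccos(C/0.4009) = 0.0875
rotate P by −φ3: (-0.1114, -0.0735, -0.3997)
  e−x'=0.2614;  (l²−L²−(e−x')²−y'²−z²)/2L = -0.1774
  γ=atan2(-0.3997,0.2614)=-0.9917;  ψ=arccos(-0.3715)=1.9515;  θ3=γ+ψ≈0.9598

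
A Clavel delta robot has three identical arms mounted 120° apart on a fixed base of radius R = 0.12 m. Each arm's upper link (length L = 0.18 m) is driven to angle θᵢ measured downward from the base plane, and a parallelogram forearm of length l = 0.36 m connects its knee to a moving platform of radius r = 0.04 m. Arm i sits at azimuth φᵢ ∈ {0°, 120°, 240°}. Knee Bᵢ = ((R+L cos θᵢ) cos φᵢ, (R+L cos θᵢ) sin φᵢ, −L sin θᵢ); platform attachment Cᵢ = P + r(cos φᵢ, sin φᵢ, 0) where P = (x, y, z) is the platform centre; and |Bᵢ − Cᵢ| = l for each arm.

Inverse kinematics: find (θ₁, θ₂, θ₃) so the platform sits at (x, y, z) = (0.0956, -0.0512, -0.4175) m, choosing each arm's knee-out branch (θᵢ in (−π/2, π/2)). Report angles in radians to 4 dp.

φ1=0.0° → target in arm frame (0.0956, -0.0512)
  A=-0.0156, B=-0.4175, C=(l²−L²−A²−y'²−z²)/(2L)=-0.2221
  γ=atan2(-0.4175,-0.0156)=-1.6081;  ψ=arccos(-0.5317)=2.1314;  θ1=γ+ψ≈0.5233
rotate P by −φ2: (-0.0921, -0.0572, -0.4175)
  A=0.1721, B=-0.4175, C=(l²−L²−A²−y'²−z²)/(2L)=-0.3056
  θ2 = atan2(B,A) + arccos(C/0.4516) = 1.1343
arm 3 (φ=240.0°): x'=-0.0035, y'=0.1084
  A cos θ + B sin θ = C:  0.0835·cos θ + -0.4175·sin θ = -0.2662
  γ=atan2(-0.4175,0.0835)=-1.3735;  ψ=arccos(-0.6252)=2.2461;  θ3=γ+ψ≈0.8726

θ₁ = 0.5233, θ₂ = 1.1343, θ₃ = 0.8726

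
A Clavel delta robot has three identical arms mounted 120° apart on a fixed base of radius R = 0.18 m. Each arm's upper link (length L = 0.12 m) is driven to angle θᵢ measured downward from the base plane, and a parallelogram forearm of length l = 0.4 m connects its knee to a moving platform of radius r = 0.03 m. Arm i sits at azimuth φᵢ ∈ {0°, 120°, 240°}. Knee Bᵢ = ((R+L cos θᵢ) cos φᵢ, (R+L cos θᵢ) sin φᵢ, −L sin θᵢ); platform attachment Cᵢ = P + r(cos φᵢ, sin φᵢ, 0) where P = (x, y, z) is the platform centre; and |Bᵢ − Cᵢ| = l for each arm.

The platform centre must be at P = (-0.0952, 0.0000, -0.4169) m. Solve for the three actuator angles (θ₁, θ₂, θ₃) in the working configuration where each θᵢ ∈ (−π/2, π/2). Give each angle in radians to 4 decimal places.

θ₁ = 1.3964, θ₂ = 0.6981, θ₃ = 0.6981

rotate P by −φ1: (-0.0952, 0.0000, -0.4169)
  A=0.2452, B=-0.4169, C=(l²−L²−A²−y'²−z²)/(2L)=-0.3680
  γ=atan2(-0.4169,0.2452)=-1.0391;  ψ=arccos(-0.7609)=2.4356;  θ1=γ+ψ≈1.3964
arm 2 (φ=120.0°): x'=0.0476, y'=0.0824
  A=0.1024, B=-0.4169, C=(l²−L²−A²−y'²−z²)/(2L)=-0.1895
  θ2 = atan2(B,A) + arccos(C/0.4293) = 0.6981
φ3=240.0° → target in arm frame (0.0476, -0.0824)
  A cos θ + B sin θ = C:  0.1024·cos θ + -0.4169·sin θ = -0.1895
  γ=atan2(-0.4169,0.1024)=-1.3299;  ψ=arccos(-0.4415)=2.0281;  θ3=γ+ψ≈0.6981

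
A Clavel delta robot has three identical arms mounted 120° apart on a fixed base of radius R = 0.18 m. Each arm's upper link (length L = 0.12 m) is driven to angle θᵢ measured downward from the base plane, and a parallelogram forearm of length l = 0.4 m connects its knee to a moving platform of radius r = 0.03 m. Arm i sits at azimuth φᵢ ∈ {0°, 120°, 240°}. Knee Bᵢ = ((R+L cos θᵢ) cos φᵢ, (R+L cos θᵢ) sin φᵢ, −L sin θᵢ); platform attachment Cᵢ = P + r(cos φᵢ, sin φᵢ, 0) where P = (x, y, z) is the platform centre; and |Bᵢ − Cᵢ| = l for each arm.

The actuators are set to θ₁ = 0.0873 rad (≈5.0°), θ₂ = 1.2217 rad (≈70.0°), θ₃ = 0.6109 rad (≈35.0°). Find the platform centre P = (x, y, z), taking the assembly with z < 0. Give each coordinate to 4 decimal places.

φ1=0.0°: virtual centre (0.2695, 0.0000, -0.0105), radius l
φ2=120.0°: virtual centre (-0.0955, 0.1655, -0.1128), radius l
φ3=240.0°: virtual centre (-0.1241, -0.2150, -0.0688), radius l
eliminate P² terms by subtracting sphere 1 from 2 and 3
plane₁₂: -0.7301x+0.3309y+-0.2046z = -0.0235
Cramer: x(z) = 0.0213-0.2204z;  y(z) = -0.0242+0.1320z
into |P−centre ₁|² = l²: 1.0660z² + 0.1240z + -0.0977 = 0;  Δ = 0.4319;  z = -0.3664 or 0.2501 → z<0 root = -0.3664
x = 0.1020, y = -0.0725

(0.1020, -0.0725, -0.3664)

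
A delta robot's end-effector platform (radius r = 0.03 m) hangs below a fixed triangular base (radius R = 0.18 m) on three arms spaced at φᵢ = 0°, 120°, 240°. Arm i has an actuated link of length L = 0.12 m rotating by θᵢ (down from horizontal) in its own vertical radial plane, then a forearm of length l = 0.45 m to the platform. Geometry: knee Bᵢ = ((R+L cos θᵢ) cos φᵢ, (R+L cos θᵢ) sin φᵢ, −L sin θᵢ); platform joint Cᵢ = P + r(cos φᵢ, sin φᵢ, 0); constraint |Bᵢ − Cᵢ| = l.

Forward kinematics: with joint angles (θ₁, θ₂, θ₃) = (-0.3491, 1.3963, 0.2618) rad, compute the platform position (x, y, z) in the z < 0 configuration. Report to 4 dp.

S1 = (0.2628·cos0.0°, 0.2628·sin0.0°, 0.0410) = (0.2628, 0.0000, 0.0410)
arm 2 at φ=120.0°: e+L cos θ2 = 0.1708;  S2 = (-0.0854, 0.1479, -0.1182)
arm 3 at φ=240.0°: e+L cos θ3 = 0.2659;  S3 = (-0.1330, -0.2303, -0.0311)
subtract pairs → two planes through P
linear system: -0.6964x+0.2959y = -0.0276−-0.3184z; -0.7914x+-0.4606y = 0.0009−-0.1442z
Cramer: x(z) = 0.0224-0.3412z;  y(z) = -0.0405+0.2732z
sphere 1 gives Az²+Bz+C=0 with A=1.1911, B=0.0598, C=-0.1414;  B²−4AC=0.6772;  roots -0.3706, 0.3204;  negative root z = -0.3706
x = 0.1488, y = -0.1418

(0.1488, -0.1418, -0.3706)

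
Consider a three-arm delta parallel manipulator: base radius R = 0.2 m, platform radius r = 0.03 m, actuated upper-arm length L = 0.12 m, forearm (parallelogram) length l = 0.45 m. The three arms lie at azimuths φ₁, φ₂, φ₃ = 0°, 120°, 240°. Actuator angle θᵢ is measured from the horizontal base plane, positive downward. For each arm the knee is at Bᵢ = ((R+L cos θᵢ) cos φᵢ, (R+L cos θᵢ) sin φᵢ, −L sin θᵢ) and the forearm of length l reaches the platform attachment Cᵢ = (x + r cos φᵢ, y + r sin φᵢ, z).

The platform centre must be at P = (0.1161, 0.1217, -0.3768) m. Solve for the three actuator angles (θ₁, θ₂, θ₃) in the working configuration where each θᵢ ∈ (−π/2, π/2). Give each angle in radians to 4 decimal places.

arm 1 (φ=0.0°): x'=0.1161, y'=0.1217
  A cos θ + B sin θ = C:  0.0539·cos θ + -0.3768·sin θ = 0.1184
  γ=atan2(-0.3768,0.0539)=-1.4287;  ψ=arccos(0.3109)=1.2546;  θ1=γ+ψ≈-0.1741
φ2=120.0° → target in arm frame (0.0473, -0.1614)
  A cos θ + B sin θ = C:  0.1227·cos θ + -0.3768·sin θ = 0.0210
  √(A²+B²)=0.3963;  θ2 = -1.2561+1.5179 ≈ 0.2618
φ3=240.0° → target in arm frame (-0.1634, 0.0397)
  A cos θ + B sin θ = C:  0.3334·cos θ + -0.3768·sin θ = -0.2777
  √(A²+B²)=0.5032;  θ3 = -0.8464+2.1554 ≈ 1.3090

θ₁ = -0.1741, θ₂ = 0.2618, θ₃ = 1.3090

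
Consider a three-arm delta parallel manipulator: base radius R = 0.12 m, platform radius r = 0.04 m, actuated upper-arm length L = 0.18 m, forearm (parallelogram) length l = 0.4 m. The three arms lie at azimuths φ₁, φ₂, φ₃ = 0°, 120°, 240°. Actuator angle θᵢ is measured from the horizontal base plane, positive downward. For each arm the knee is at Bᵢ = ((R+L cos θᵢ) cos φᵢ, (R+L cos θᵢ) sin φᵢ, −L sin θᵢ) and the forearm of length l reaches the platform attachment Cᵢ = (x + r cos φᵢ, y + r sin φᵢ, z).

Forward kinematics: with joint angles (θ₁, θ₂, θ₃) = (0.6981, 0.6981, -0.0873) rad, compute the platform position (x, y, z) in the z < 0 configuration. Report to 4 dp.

arm 1 at φ=0.0°: e+L cos θ1 = 0.2179;  O1 = (0.2179, 0.0000, -0.1157)
O2 = (0.2179·cos120.0°, 0.2179·sin120.0°, -0.1157) = (-0.1089, 0.1887, -0.1157)
φ3=240.0°: virtual centre (-0.1297, -0.2246, 0.0157), radius l
eliminate P² terms by subtracting sphere 1 from 2 and 3
[-0.6537 0.3774 0.0000]·P = 0.0000;  [-0.6951 -0.4491 0.2628]·P = 0.0066
det = 0.5559;  x = -0.0045+0.1784z,  y = -0.0078+0.3090z
sphere 1 gives Az²+Bz+C=0 with A=1.1273, B=0.1472, C=-0.0971;  B²−4AC=0.4595;  roots -0.3660, 0.2354;  negative root z = -0.3660
x = -0.0698, y = -0.1209

(-0.0698, -0.1209, -0.3660)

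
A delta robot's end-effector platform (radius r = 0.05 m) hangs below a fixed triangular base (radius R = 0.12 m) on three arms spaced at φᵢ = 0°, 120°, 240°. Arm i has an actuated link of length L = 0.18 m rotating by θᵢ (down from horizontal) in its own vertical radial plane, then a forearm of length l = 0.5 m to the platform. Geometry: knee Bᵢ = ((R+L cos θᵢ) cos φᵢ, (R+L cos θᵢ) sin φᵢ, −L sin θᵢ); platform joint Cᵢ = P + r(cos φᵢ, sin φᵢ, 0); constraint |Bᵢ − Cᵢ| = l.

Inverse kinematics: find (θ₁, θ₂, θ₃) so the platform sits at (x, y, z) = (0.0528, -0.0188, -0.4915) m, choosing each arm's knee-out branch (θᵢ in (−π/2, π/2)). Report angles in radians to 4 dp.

θ₁ = 0.1745, θ₂ = 0.4362, θ₃ = 0.3492

φ1=0.0° → target in arm frame (0.0528, -0.0188)
  A=0.0172, B=-0.4915, C=(l²−L²−A²−y'²−z²)/(2L)=-0.0684
  θ1 = atan2(B,A) + arccos(C/0.4918) = 0.1745
rotate P by −φ2: (-0.0427, -0.0363, -0.4915)
  A=0.1127, B=-0.4915, C=(l²−L²−A²−y'²−z²)/(2L)=-0.1055
  √(A²+B²)=0.5043;  θ2 = -1.3454+1.7816 ≈ 0.4362
rotate P by −φ3: (-0.0101, 0.0551, -0.4915)
  A cos θ + B sin θ = C:  0.0801·cos θ + -0.4915·sin θ = -0.0929
  θ3 = atan2(B,A) + arccos(C/0.4980) = 0.3492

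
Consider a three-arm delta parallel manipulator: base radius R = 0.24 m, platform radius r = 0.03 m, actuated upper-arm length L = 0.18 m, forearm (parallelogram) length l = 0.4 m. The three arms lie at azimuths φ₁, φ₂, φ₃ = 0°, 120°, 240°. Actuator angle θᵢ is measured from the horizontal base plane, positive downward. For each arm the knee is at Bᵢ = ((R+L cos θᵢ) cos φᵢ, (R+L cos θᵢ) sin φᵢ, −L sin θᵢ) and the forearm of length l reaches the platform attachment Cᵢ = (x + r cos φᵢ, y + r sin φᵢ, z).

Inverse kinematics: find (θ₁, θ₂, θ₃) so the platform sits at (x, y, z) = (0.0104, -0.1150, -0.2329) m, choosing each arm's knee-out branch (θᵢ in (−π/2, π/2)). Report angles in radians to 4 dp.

θ₁ = 0.5237, θ₂ = 1.1344, θ₃ = -0.1748

φ1=0.0° → target in arm frame (0.0104, -0.1150)
  e−x'=0.1996;  (l²−L²−(e−x')²−y'²−z²)/2L = 0.0564
  γ=atan2(-0.2329,0.1996)=-0.8622;  ψ=arccos(0.1838)=1.3860;  θ1=γ+ψ≈0.5237
rotate P by −φ2: (-0.1048, 0.0485, -0.2329)
  A cos θ + B sin θ = C:  0.3148·cos θ + -0.2329·sin θ = -0.0780
  √(A²+B²)=0.3916;  θ2 = -0.6370+1.7714 ≈ 1.1344
rotate P by −φ3: (0.0944, 0.0665, -0.2329)
  e−x'=0.1156;  (l²−L²−(e−x')²−y'²−z²)/2L = 0.1544
  θ3 = atan2(B,A) + arccos(C/0.2600) = -0.1748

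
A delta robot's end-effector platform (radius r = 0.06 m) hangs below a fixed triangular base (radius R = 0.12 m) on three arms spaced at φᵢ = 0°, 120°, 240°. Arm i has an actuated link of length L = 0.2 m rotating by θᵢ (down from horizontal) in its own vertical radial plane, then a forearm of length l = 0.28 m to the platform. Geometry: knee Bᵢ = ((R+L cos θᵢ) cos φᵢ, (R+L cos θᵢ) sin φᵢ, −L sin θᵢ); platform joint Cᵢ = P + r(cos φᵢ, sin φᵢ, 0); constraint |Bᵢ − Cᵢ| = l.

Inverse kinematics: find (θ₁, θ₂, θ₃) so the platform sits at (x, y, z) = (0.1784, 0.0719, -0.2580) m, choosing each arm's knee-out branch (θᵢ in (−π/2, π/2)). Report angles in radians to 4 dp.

θ₁ = -0.0001, θ₂ = 1.0473, θ₃ = 1.3962

φ1=0.0° → target in arm frame (0.1784, 0.0719)
  A=-0.1184, B=-0.2580, C=(l²−L²−A²−y'²−z²)/(2L)=-0.1184
  √(A²+B²)=0.2839;  θ1 = -2.0010+2.0010 ≈ -0.0001
rotate P by −φ2: (-0.0269, -0.1904, -0.2580)
  A cos θ + B sin θ = C:  0.0869·cos θ + -0.2580·sin θ = -0.1800
  γ=atan2(-0.2580,0.0869)=-1.2458;  ψ=arccos(-0.6611)=2.2931;  θ2=γ+ψ≈1.0473
arm 3 (φ=240.0°): x'=-0.1515, y'=0.1185
  A cos θ + B sin θ = C:  0.2115·cos θ + -0.2580·sin θ = -0.2173
  √(A²+B²)=0.3336;  θ3 = -0.8842+2.2804 ≈ 1.3962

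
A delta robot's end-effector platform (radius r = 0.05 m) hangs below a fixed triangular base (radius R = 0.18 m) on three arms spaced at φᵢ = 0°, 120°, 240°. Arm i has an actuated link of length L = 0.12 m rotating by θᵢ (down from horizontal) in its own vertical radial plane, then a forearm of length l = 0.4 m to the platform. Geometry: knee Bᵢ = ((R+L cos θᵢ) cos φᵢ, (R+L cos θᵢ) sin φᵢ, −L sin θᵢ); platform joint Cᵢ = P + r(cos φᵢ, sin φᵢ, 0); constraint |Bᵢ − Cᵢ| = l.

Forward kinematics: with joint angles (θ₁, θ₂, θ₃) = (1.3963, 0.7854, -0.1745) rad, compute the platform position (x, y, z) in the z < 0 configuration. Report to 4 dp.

(-0.1507, -0.0998, -0.3613)

arm 1 at φ=0.0°: e+L cos θ1 = 0.1508;  centre 1 = (0.1508, 0.0000, -0.1182)
centre 2 = (0.2149·cos120.0°, 0.2149·sin120.0°, -0.0849) = (-0.1074, 0.1861, -0.0849)
φ3=240.0°: virtual centre (-0.1241, -0.2149, 0.0208), radius l
subtract pairs → two planes through P
linear system: -0.5165x+0.3721y = 0.0166−0.0666z; -0.5498x+-0.4299y = 0.0253−0.2780z
det = 0.4266;  x = -0.0388+0.3097z,  y = -0.0092+0.2507z
into |P−centre ₁|² = l²: 1.1587z² + 0.1143z + -0.1100 = 0;  Δ = 0.5228;  z = -0.3613 or 0.2627 → z<0 root = -0.3613
x = -0.1507, y = -0.0998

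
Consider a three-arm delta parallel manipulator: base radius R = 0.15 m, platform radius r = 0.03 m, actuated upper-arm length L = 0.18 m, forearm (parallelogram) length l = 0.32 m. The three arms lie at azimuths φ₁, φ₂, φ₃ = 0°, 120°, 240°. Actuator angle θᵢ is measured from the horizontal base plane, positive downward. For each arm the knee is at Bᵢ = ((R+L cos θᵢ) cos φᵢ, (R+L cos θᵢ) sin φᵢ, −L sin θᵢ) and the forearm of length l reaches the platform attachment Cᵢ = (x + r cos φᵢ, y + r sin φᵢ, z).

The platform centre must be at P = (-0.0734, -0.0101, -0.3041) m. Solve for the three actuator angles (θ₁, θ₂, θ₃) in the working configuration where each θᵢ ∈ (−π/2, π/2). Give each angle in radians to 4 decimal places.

arm 1 (φ=0.0°): x'=-0.0734, y'=-0.0101
  A cos θ + B sin θ = C:  0.1934·cos θ + -0.3041·sin θ = -0.1666
  √(A²+B²)=0.3604;  θ1 = -1.0043+2.0514 ≈ 1.0471
rotate P by −φ2: (0.0280, 0.0686, -0.3041)
  e−x'=0.0920;  (l²−L²−(e−x')²−y'²−z²)/2L = -0.0990
  γ=atan2(-0.3041,0.0920)=-1.2769;  ψ=arccos(-0.3117)=1.8878;  θ2=γ+ψ≈0.6109
φ3=240.0° → target in arm frame (0.0454, -0.0585)
  A=0.0746, B=-0.3041, C=(l²−L²−A²−y'²−z²)/(2L)=-0.0874
  γ=atan2(-0.3041,0.0746)=-1.3304;  ψ=arccos(-0.2791)=1.8536;  θ3=γ+ψ≈0.5233

θ₁ = 1.0471, θ₂ = 0.6109, θ₃ = 0.5233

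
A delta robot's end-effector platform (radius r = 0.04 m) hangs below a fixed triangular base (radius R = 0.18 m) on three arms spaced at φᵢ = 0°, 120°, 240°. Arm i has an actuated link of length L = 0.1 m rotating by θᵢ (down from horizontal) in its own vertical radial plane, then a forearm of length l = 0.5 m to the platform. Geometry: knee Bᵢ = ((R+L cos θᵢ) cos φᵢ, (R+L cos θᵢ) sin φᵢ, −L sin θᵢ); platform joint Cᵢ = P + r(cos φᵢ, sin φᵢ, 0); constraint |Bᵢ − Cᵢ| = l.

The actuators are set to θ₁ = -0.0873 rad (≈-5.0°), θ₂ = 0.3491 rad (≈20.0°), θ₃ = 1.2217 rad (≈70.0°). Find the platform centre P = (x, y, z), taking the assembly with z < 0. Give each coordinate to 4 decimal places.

(0.1220, 0.1124, -0.4641)

centre 1 = (0.2396·cos0.0°, 0.2396·sin0.0°, 0.0087) = (0.2396, 0.0000, 0.0087)
arm 2 at φ=120.0°: ρ2 = 0.2340;  centre 2 = (-0.1170, 0.2026, -0.0342)
φ3=240.0°: virtual centre (-0.0871, -0.1509, -0.0940), radius l
eliminate P² terms by subtracting sphere 1 from 2 and 3
[-0.7132 0.4052 -0.0858]·P = -0.0016;  [-0.6534 -0.3017 -0.2054]·P = -0.0183
det = 0.4800;  x = 0.0165+-0.2274z,  y = 0.0251+-0.1883z
into |P−centre ₁|² = l²: 1.0871z² + 0.0746z + -0.1995 = 0;  Δ = 0.8731;  z = -0.4641 or 0.3954 → z<0 root = -0.4641
x = 0.1220, y = 0.1124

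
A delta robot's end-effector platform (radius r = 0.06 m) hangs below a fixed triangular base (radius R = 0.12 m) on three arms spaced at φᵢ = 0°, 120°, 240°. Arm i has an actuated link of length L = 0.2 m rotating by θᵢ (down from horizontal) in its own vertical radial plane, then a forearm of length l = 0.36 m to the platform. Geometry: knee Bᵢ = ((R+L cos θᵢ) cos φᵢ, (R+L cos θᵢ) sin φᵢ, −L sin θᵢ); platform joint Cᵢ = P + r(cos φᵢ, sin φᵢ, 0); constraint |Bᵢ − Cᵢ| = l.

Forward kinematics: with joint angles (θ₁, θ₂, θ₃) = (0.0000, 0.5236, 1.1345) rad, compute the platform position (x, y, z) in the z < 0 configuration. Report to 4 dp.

φ1=0.0°: virtual centre (0.2600, 0.0000, 0.0000), radius l
φ2=120.0°: virtual centre (-0.1166, 0.2020, -0.1000), radius l
centre 3 = (0.1445·cos240.0°, 0.1445·sin240.0°, -0.1813) = (-0.0723, -0.1252, -0.1813)
eliminate P² terms by subtracting sphere 1 from 2 and 3
[-0.7532 0.4039 -0.2000]·P = -0.0032;  [-0.6645 -0.2503 -0.3625]·P = -0.0139
Cramer: x(z) = 0.0140-0.4300z;  y(z) = 0.0182-0.3067z
into |P−centre ₁|² = l²: 1.2790z² + 0.2004z + -0.0688 = 0;  Δ = 0.3919;  z = -0.3231 or 0.1664 → z<0 root = -0.3231
x = 0.1529, y = 0.1173

(0.1529, 0.1173, -0.3231)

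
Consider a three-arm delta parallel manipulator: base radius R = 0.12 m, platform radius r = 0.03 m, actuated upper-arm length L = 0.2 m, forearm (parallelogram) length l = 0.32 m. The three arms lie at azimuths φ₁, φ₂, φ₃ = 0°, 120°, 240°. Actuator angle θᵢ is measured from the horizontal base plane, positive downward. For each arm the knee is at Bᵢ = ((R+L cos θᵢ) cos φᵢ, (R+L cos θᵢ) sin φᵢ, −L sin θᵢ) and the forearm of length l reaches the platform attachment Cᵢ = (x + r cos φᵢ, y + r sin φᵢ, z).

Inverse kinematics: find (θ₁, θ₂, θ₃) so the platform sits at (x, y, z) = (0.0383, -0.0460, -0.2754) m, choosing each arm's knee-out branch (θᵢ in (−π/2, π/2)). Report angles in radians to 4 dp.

φ1=0.0° → target in arm frame (0.0383, -0.0460)
  A=0.0517, B=-0.2754, C=(l²−L²−A²−y'²−z²)/(2L)=-0.0456
  θ1 = atan2(B,A) + arccos(C/0.2802) = 0.3490
rotate P by −φ2: (-0.0590, -0.0102, -0.2754)
  A=0.1490, B=-0.2754, C=(l²−L²−A²−y'²−z²)/(2L)=-0.0894
  √(A²+B²)=0.3131;  θ2 = -1.0749+1.8602 ≈ 0.7853
φ3=240.0° → target in arm frame (0.0207, 0.0562)
  A=0.0693, B=-0.2754, C=(l²−L²−A²−y'²−z²)/(2L)=-0.0535
  √(A²+B²)=0.2840;  θ3 = -1.3242+1.7604 ≈ 0.4361

θ₁ = 0.3490, θ₂ = 0.7853, θ₃ = 0.4361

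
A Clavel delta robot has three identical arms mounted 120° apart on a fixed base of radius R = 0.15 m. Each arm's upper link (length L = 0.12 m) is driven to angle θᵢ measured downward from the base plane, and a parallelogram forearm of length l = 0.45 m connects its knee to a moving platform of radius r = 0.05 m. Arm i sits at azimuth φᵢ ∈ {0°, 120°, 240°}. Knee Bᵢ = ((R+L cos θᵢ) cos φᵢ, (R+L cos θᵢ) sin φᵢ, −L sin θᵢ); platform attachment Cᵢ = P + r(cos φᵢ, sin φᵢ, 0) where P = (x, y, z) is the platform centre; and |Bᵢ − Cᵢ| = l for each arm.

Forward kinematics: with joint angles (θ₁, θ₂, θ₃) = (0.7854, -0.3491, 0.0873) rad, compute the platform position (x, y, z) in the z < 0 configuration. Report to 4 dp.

arm 1 at φ=0.0°: e+L cos θ1 = 0.1849;  S1 = (0.1849, 0.0000, -0.0849)
arm 2 at φ=120.0°: e+L cos θ2 = 0.2128;  S2 = (-0.1064, 0.1843, 0.0410)
arm 3 at φ=240.0°: e+L cos θ3 = 0.2195;  S3 = (-0.1098, -0.1901, -0.0105)
eliminate P² terms by subtracting sphere 1 from 2 and 3
linear system: -0.5825x+0.3685y = 0.0056−0.2518z; -0.5892x+-0.3803y = 0.0069−0.1488z
Cramer: x(z) = -0.0107+0.3433z;  y(z) = -0.0017-0.1407z
quadratic in z: (1.1376)z²+(0.0360)z+(-0.1571)=0, √Δ=0.8462 → z ∈ {-0.3877, 0.3561}; z = -0.3877 (taking z<0)
x = -0.1438, y = 0.0528

(-0.1438, 0.0528, -0.3877)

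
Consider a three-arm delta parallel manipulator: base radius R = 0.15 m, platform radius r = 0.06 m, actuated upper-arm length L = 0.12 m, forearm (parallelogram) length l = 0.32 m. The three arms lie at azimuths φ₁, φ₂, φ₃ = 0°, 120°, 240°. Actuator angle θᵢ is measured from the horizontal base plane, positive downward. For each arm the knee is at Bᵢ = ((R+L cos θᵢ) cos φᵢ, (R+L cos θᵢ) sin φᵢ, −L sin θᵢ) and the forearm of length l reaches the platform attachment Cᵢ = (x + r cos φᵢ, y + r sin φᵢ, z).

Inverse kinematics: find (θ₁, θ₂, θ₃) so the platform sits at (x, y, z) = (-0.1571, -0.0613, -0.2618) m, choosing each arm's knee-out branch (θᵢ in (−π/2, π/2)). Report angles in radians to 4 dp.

θ₁ = 1.3092, θ₂ = 0.4360, θ₃ = -0.2619

arm 1 (φ=0.0°): x'=-0.1571, y'=-0.0613
  A cos θ + B sin θ = C:  0.2471·cos θ + -0.2618·sin θ = -0.1890
  γ=atan2(-0.2618,0.2471)=-0.8143;  ψ=arccos(-0.5250)=2.1235;  θ1=γ+ψ≈1.3092
φ2=120.0° → target in arm frame (0.0255, 0.1667)
  A=0.0645, B=-0.2618, C=(l²−L²−A²−y'²−z²)/(2L)=-0.0521
  √(A²+B²)=0.2696;  θ2 = -1.3291+1.7651 ≈ 0.4360
φ3=240.0° → target in arm frame (0.1316, -0.1054)
  A cos θ + B sin θ = C:  -0.0416·cos θ + -0.2618·sin θ = 0.0276
  √(A²+B²)=0.2651;  θ3 = -1.7285+1.4666 ≈ -0.2619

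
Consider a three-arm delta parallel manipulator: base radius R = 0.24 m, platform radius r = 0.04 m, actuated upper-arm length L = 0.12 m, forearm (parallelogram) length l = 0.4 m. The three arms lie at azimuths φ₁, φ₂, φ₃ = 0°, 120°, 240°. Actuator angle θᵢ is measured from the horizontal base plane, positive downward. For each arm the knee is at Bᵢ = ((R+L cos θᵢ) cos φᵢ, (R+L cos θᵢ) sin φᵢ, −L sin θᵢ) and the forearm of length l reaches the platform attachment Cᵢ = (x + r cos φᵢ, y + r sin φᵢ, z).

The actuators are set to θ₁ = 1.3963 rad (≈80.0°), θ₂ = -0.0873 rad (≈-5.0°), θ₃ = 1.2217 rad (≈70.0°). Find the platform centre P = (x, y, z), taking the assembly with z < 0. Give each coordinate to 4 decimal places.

(-0.0868, 0.1135, -0.3473)

centre 1 = (0.2208·cos0.0°, 0.2208·sin0.0°, -0.1182) = (0.2208, 0.0000, -0.1182)
arm 2 at φ=120.0°: e+L cos θ2 = 0.3195;  centre 2 = (-0.1598, 0.2767, 0.0105)
arm 3 at φ=240.0°: e+L cos θ3 = 0.2410;  centre 3 = (-0.1205, -0.2088, -0.1128)
eliminate P² terms by subtracting sphere 1 from 2 and 3
linear system: -0.7612x+0.5535y = 0.0395−0.2573z; -0.6827x+-0.4175y = 0.0081−0.0108z
det = 0.6957;  x = -0.0301+0.1630z,  y = 0.0299+-0.2406z
sphere 1 gives Az²+Bz+C=0 with A=1.0845, B=0.1401, C=-0.0822;  B²−4AC=0.3760;  roots -0.3473, 0.2181;  negative root z = -0.3473
x = -0.0868, y = 0.1135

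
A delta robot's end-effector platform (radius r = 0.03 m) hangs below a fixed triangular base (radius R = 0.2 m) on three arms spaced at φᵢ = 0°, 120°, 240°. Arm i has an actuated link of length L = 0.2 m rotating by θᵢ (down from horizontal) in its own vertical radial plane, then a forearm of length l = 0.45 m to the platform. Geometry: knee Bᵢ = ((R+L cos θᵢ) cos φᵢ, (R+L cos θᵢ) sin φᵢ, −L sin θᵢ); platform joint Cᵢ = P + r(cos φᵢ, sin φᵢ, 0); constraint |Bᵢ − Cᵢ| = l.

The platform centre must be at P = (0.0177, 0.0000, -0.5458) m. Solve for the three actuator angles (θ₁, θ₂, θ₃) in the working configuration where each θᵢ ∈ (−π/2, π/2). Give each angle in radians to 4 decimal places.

rotate P by −φ1: (0.0177, 0.0000, -0.5458)
  e−x'=0.1523;  (l²−L²−(e−x')²−y'²−z²)/2L = -0.3965
  γ=atan2(-0.5458,0.1523)=-1.2987;  ψ=arccos(-0.6997)=2.3458;  θ1=γ+ψ≈1.0471
φ2=120.0° → target in arm frame (-0.0088, -0.0153)
  A=0.1789, B=-0.5458, C=(l²−L²−A²−y'²−z²)/(2L)=-0.4190
  √(A²+B²)=0.5744;  θ2 = -1.2541+2.3885 ≈ 1.1344
φ3=240.0° → target in arm frame (-0.0089, 0.0153)
  e−x'=0.1789;  (l²−L²−(e−x')²−y'²−z²)/2L = -0.4190
  √(A²+B²)=0.5744;  θ3 = -1.2541+2.3885 ≈ 1.1344

θ₁ = 1.0471, θ₂ = 1.1344, θ₃ = 1.1344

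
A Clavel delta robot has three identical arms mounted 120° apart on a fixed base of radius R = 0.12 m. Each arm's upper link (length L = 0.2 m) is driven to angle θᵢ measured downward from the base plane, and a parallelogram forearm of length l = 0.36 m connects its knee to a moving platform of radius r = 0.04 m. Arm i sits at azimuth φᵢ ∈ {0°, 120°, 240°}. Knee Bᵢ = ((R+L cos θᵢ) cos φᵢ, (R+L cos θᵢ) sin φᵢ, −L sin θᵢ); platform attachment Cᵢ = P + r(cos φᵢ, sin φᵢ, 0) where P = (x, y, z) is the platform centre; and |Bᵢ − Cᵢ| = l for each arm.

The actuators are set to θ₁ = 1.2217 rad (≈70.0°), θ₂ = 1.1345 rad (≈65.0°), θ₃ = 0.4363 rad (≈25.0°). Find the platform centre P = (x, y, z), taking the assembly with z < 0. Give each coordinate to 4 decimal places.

(-0.0925, -0.1208, -0.4266)

φ1=0.0°: virtual centre (0.1484, 0.0000, -0.1879), radius l
arm 2 at φ=120.0°: ρ2 = 0.1645;  centre 2 = (-0.0823, 0.1425, -0.1813)
arm 3 at φ=240.0°: ρ3 = 0.2613;  centre 3 = (-0.1306, -0.2263, -0.0845)
|centre ₂|²−|centre ₁|² = 0.0026;  |centre ₃|²−|centre ₁|² = 0.0181
[-0.4613 0.2850 0.0133]·P = 0.0026;  [-0.5581 -0.4525 0.2068]·P = 0.0181
det = 0.3678;  x = -0.0172+0.1767z,  y = -0.0187+0.2392z
sphere 1 gives Az²+Bz+C=0 with A=1.0884, B=0.3084, C=-0.0665;  B²−4AC=0.3847;  roots -0.4266, 0.1433;  negative root z = -0.4266
x = -0.0925, y = -0.1208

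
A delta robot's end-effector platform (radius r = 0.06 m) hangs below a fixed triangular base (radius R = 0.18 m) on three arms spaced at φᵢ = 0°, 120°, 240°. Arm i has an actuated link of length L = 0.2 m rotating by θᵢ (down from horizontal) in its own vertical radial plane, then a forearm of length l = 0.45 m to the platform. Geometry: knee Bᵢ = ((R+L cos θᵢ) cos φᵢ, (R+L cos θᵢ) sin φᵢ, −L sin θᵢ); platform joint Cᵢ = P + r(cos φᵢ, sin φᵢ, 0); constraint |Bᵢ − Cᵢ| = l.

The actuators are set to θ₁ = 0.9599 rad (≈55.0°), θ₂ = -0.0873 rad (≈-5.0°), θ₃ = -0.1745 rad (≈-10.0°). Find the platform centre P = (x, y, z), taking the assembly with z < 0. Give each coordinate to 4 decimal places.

(-0.1839, -0.0102, -0.3286)

arm 1 at φ=0.0°: e+L cos θ1 = 0.2347;  S1 = (0.2347, 0.0000, -0.1638)
arm 2 at φ=120.0°: e+L cos θ2 = 0.3192;  S2 = (-0.1596, 0.2765, 0.0174)
φ3=240.0°: virtual centre (-0.1585, -0.2745, 0.0347), radius l
eliminate P² terms by subtracting sphere 1 from 2 and 3
[-0.7887 0.5529 0.3625]·P = 0.0203;  [-0.7864 -0.5490 0.3971]·P = 0.0197
Cramer: x(z) = -0.0254+0.4824z;  y(z) = 0.0004+0.0324z
quadratic in z: (1.2337)z²+(0.0767)z+(-0.1080)=0, √Δ=0.7340 → z ∈ {-0.3286, 0.2664}; z = -0.3286 (taking z<0)
x = -0.1839, y = -0.0102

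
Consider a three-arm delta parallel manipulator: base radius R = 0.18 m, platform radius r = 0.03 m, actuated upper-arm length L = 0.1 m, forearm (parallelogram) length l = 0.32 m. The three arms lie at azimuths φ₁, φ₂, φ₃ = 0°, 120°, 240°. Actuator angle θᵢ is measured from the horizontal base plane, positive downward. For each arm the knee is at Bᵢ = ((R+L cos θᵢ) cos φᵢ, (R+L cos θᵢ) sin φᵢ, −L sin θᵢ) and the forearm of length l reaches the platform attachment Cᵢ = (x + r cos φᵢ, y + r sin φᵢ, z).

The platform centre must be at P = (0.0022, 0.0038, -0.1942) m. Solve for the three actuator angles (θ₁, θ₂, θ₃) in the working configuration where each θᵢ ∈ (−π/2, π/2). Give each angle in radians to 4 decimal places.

rotate P by −φ1: (0.0022, 0.0038, -0.1942)
  A cos θ + B sin θ = C:  0.1478·cos θ + -0.1942·sin θ = 0.1641
  θ1 = atan2(B,A) + arccos(C/0.2440) = -0.0871
φ2=120.0° → target in arm frame (0.0022, -0.0038)
  e−x'=0.1478;  (l²−L²−(e−x')²−y'²−z²)/2L = 0.1641
  θ2 = atan2(B,A) + arccos(C/0.2441) = -0.0870
rotate P by −φ3: (-0.0044, 0.0000, -0.1942)
  A cos θ + B sin θ = C:  0.1544·cos θ + -0.1942·sin θ = 0.1542
  θ3 = atan2(B,A) + arccos(C/0.2481) = 0.0007

θ₁ = -0.0871, θ₂ = -0.0870, θ₃ = 0.0007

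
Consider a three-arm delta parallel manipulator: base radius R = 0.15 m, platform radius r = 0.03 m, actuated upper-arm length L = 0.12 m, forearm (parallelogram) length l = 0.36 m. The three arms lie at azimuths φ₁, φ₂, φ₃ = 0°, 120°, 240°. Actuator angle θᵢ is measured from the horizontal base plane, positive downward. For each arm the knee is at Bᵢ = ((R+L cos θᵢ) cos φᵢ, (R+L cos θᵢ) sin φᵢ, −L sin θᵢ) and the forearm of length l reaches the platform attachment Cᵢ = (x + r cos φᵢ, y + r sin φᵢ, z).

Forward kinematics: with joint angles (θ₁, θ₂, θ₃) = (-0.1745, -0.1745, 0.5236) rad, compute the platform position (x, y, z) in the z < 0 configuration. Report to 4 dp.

centre 1 = (0.2382·cos0.0°, 0.2382·sin0.0°, 0.0208) = (0.2382, 0.0000, 0.0208)
φ2=120.0°: virtual centre (-0.1191, 0.2063, 0.0208), radius l
centre 3 = (0.2239·cos240.0°, 0.2239·sin240.0°, -0.0600) = (-0.1120, -0.1939, -0.0600)
eliminate P² terms by subtracting sphere 1 from 2 and 3
linear system: -0.7145x+0.4125y = 0.0000−0.0000z; -0.7003x+-0.3878y = -0.0034−-0.1617z
Cramer: x(z) = 0.0025-0.1178z;  y(z) = 0.0043-0.2041z
into |P−centre ₁|² = l²: 1.0555z² + 0.0121z + -0.0736 = 0;  Δ = 0.3109;  z = -0.2699 or 0.2584 → z<0 root = -0.2699
x = 0.0343, y = 0.0594

(0.0343, 0.0594, -0.2699)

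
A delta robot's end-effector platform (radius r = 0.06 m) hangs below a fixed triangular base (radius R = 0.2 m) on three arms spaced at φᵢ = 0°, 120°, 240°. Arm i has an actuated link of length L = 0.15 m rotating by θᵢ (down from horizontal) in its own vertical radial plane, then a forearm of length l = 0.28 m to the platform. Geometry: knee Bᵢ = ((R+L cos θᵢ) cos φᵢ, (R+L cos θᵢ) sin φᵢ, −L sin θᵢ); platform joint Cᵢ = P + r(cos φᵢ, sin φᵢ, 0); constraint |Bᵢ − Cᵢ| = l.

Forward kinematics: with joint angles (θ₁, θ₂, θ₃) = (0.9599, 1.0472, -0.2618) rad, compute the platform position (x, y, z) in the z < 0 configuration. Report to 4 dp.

φ1=0.0°: virtual centre (0.2260, 0.0000, -0.1229), radius l
arm 2 at φ=120.0°: (R−r)+L cos θ2 = 0.2150;  S2 = (-0.1075, 0.1862, -0.1299)
φ3=240.0°: virtual centre (-0.1424, -0.2467, 0.0388), radius l
subtract pairs → two planes through P
linear system: -0.6671x+0.3724y = -0.0031−-0.0141z; -0.7370x+-0.4934y = 0.0165−0.3234z
det = 0.6036;  x = -0.0076+0.1880z,  y = -0.0220+0.3746z
sphere 1 gives Az²+Bz+C=0 with A=1.1756, B=0.1414, C=-0.0082;  B²−4AC=0.0586;  roots -0.1631, 0.0428;  negative root z = -0.1631
x = -0.0383, y = -0.0831

(-0.0383, -0.0831, -0.1631)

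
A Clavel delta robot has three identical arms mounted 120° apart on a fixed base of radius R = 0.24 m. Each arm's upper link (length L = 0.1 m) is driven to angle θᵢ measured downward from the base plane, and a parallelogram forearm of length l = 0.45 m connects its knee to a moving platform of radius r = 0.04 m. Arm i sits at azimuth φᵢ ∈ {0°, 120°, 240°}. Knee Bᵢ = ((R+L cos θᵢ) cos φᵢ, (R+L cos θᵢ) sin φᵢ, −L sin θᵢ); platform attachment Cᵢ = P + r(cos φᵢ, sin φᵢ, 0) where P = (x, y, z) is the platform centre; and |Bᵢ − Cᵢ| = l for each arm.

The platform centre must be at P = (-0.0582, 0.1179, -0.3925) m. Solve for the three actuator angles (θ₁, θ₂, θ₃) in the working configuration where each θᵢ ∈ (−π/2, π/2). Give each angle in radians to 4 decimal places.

θ₁ = 1.0467, θ₂ = -0.2622, θ₃ = 1.1342

φ1=0.0° → target in arm frame (-0.0582, 0.1179)
  A cos θ + B sin θ = C:  0.2582·cos θ + -0.3925·sin θ = -0.2106
  √(A²+B²)=0.4698;  θ1 = -0.9889+2.0357 ≈ 1.0467
φ2=120.0° → target in arm frame (0.1312, -0.0085)
  A=0.0688, B=-0.3925, C=(l²−L²−A²−y'²−z²)/(2L)=0.1682
  √(A²+B²)=0.3985;  θ2 = -1.3973+1.1351 ≈ -0.2622
arm 3 (φ=240.0°): x'=-0.0730, y'=-0.1094
  A=0.2730, B=-0.3925, C=(l²−L²−A²−y'²−z²)/(2L)=-0.2402
  θ3 = atan2(B,A) + arccos(C/0.4781) = 1.1342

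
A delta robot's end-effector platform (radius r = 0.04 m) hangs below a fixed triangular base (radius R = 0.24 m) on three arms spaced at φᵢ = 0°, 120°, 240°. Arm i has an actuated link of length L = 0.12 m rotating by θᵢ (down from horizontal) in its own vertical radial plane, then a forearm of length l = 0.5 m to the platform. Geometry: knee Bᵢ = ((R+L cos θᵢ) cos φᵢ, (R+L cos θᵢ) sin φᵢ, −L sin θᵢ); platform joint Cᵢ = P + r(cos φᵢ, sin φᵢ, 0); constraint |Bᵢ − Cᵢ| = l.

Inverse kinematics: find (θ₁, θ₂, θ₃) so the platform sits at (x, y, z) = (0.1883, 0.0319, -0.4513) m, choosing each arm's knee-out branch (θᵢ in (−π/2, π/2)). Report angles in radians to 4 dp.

rotate P by −φ1: (0.1883, 0.0319, -0.4513)
  A=0.0117, B=-0.4513, C=(l²−L²−A²−y'²−z²)/(2L)=0.1282
  √(A²+B²)=0.4515;  θ1 = -1.5449+1.2828 ≈ -0.2621
arm 2 (φ=120.0°): x'=-0.0665, y'=-0.1790
  A cos θ + B sin θ = C:  0.2665·cos θ + -0.4513·sin θ = -0.2965
  γ=atan2(-0.4513,0.2665)=-1.0373;  ψ=arccos(-0.5657)=2.1720;  θ2=γ+ψ≈1.1347
rotate P by −φ3: (-0.1218, 0.1471, -0.4513)
  A cos θ + B sin θ = C:  0.3218·cos θ + -0.4513·sin θ = -0.3886
  γ=atan2(-0.4513,0.3218)=-0.9514;  ψ=arccos(-0.7011)=2.3477;  θ3=γ+ψ≈1.3963

θ₁ = -0.2621, θ₂ = 1.1347, θ₃ = 1.3963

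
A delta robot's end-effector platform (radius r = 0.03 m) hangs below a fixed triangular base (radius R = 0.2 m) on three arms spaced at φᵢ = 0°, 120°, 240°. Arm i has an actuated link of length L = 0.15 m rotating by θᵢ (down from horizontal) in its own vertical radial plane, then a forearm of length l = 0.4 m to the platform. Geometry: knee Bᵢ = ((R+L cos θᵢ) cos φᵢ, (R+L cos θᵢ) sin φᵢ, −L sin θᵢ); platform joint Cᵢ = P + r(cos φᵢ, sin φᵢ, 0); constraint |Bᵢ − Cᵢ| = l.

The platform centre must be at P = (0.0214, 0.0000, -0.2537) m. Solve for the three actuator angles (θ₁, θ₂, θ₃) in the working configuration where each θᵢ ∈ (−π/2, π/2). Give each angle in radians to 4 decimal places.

arm 1 (φ=0.0°): x'=0.0214, y'=0.0000
  A=0.1486, B=-0.2537, C=(l²−L²−A²−y'²−z²)/(2L)=0.1702
  θ1 = atan2(B,A) + arccos(C/0.2940) = -0.0874
φ2=120.0° → target in arm frame (-0.0107, -0.0185)
  A cos θ + B sin θ = C:  0.1807·cos θ + -0.2537·sin θ = 0.1338
  √(A²+B²)=0.3115;  θ2 = -0.9519+1.1268 ≈ 0.1749
φ3=240.0° → target in arm frame (-0.0107, 0.0185)
  e−x'=0.1807;  (l²−L²−(e−x')²−y'²−z²)/2L = 0.1338
  γ=atan2(-0.2537,0.1807)=-0.9519;  ψ=arccos(0.4296)=1.1268;  θ3=γ+ψ≈0.1749

θ₁ = -0.0874, θ₂ = 0.1749, θ₃ = 0.1749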